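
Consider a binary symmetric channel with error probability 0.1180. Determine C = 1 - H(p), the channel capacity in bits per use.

For BSC with error probability p:
C = 1 - H(p) where H(p) is binary entropy
H(0.1180) = -0.1180 × log₂(0.1180) - 0.8820 × log₂(0.8820)
H(p) = 0.5236
C = 1 - 0.5236 = 0.4764 bits/use


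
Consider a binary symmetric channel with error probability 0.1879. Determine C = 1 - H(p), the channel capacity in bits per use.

For BSC with error probability p:
C = 1 - H(p) where H(p) is binary entropy
H(0.1879) = -0.1879 × log₂(0.1879) - 0.8121 × log₂(0.8121)
H(p) = 0.6971
C = 1 - 0.6971 = 0.3029 bits/use


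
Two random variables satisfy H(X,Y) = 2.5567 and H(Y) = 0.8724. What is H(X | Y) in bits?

Chain rule: H(X,Y) = H(X|Y) + H(Y)
H(X|Y) = H(X,Y) - H(Y) = 2.5567 - 0.8724 = 1.6843 bits


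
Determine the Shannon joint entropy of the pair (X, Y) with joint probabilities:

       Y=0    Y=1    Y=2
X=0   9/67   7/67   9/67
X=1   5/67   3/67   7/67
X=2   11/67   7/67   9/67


H(X,Y) = -Σ p(x,y) log₂ p(x,y)
  p(0,0)=9/67: -0.1343 × log₂(0.1343) = 0.3890
  p(0,1)=7/67: -0.1045 × log₂(0.1045) = 0.3405
  p(0,2)=9/67: -0.1343 × log₂(0.1343) = 0.3890
  p(1,0)=5/67: -0.0746 × log₂(0.0746) = 0.2794
  p(1,1)=3/67: -0.0448 × log₂(0.0448) = 0.2006
  p(1,2)=7/67: -0.1045 × log₂(0.1045) = 0.3405
  p(2,0)=11/67: -0.1642 × log₂(0.1642) = 0.4280
  p(2,1)=7/67: -0.1045 × log₂(0.1045) = 0.3405
  p(2,2)=9/67: -0.1343 × log₂(0.1343) = 0.3890
H(X,Y) = 3.0965 bits


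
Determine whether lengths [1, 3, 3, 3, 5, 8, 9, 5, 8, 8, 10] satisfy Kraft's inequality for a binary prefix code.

Kraft inequality: Σ 2^(-l_i) ≤ 1 for prefix-free code
Calculating: 2^(-1) + 2^(-3) + 2^(-3) + 2^(-3) + 2^(-5) + 2^(-8) + 2^(-9) + 2^(-5) + 2^(-8) + 2^(-8) + 2^(-10)
= 0.5 + 0.125 + 0.125 + 0.125 + 0.03125 + 0.00390625 + 0.001953125 + 0.03125 + 0.00390625 + 0.00390625 + 0.0009765625
= 0.9521
Since 0.9521 ≤ 1, prefix-free code exists


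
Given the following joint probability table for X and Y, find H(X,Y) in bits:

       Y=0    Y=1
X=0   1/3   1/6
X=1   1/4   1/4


H(X,Y) = -Σ p(x,y) log₂ p(x,y)
  p(0,0)=1/3: -0.3333 × log₂(0.3333) = 0.5283
  p(0,1)=1/6: -0.1667 × log₂(0.1667) = 0.4308
  p(1,0)=1/4: -0.2500 × log₂(0.2500) = 0.5000
  p(1,1)=1/4: -0.2500 × log₂(0.2500) = 0.5000
H(X,Y) = 1.9591 bits


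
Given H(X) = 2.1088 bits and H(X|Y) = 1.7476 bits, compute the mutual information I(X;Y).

I(X;Y) = H(X) - H(X|Y)
I(X;Y) = 2.1088 - 1.7476 = 0.3612 bits


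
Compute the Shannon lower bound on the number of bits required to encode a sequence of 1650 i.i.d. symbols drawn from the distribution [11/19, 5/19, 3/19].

Entropy H = 1.3838 bits/symbol
Minimum bits = H × n = 1.3838 × 1650
= 2283.28 bits


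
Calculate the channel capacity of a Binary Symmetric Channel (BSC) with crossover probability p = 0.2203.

For BSC with error probability p:
C = 1 - H(p) where H(p) is binary entropy
H(0.2203) = -0.2203 × log₂(0.2203) - 0.7797 × log₂(0.7797)
H(p) = 0.7607
C = 1 - 0.7607 = 0.2393 bits/use


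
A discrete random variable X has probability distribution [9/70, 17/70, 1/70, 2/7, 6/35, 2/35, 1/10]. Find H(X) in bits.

H(X) = -Σ p(x) log₂ p(x)
  -9/70 × log₂(9/70) = 0.3805
  -17/70 × log₂(17/70) = 0.4959
  -1/70 × log₂(1/70) = 0.0876
  -2/7 × log₂(2/7) = 0.5164
  -6/35 × log₂(6/35) = 0.4362
  -2/35 × log₂(2/35) = 0.2360
  -1/10 × log₂(1/10) = 0.3322
H(X) = 2.4846 bits


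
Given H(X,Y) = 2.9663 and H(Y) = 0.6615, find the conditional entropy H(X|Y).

Chain rule: H(X,Y) = H(X|Y) + H(Y)
H(X|Y) = H(X,Y) - H(Y) = 2.9663 - 0.6615 = 2.3048 bits


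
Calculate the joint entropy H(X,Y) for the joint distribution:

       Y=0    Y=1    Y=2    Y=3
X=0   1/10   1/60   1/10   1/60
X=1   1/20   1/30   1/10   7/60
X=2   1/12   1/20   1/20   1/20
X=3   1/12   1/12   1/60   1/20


H(X,Y) = -Σ p(x,y) log₂ p(x,y)
  p(0,0)=1/10: -0.1000 × log₂(0.1000) = 0.3322
  p(0,1)=1/60: -0.0167 × log₂(0.0167) = 0.0984
  p(0,2)=1/10: -0.1000 × log₂(0.1000) = 0.3322
  p(0,3)=1/60: -0.0167 × log₂(0.0167) = 0.0984
  p(1,0)=1/20: -0.0500 × log₂(0.0500) = 0.2161
  p(1,1)=1/30: -0.0333 × log₂(0.0333) = 0.1636
  p(1,2)=1/10: -0.1000 × log₂(0.1000) = 0.3322
  p(1,3)=7/60: -0.1167 × log₂(0.1167) = 0.3616
  p(2,0)=1/12: -0.0833 × log₂(0.0833) = 0.2987
  p(2,1)=1/20: -0.0500 × log₂(0.0500) = 0.2161
  p(2,2)=1/20: -0.0500 × log₂(0.0500) = 0.2161
  p(2,3)=1/20: -0.0500 × log₂(0.0500) = 0.2161
  p(3,0)=1/12: -0.0833 × log₂(0.0833) = 0.2987
  p(3,1)=1/12: -0.0833 × log₂(0.0833) = 0.2987
  p(3,2)=1/60: -0.0167 × log₂(0.0167) = 0.0984
  p(3,3)=1/20: -0.0500 × log₂(0.0500) = 0.2161
H(X,Y) = 3.7938 bits


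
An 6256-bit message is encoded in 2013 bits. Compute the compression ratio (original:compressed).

Compression ratio = Original / Compressed
= 6256 / 2013 = 3.11:1


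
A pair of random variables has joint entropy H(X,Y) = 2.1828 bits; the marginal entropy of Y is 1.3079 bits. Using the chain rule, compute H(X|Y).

Chain rule: H(X,Y) = H(X|Y) + H(Y)
H(X|Y) = H(X,Y) - H(Y) = 2.1828 - 1.3079 = 0.8749 bits


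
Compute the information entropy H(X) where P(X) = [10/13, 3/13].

H(X) = -Σ p(x) log₂ p(x)
  -10/13 × log₂(10/13) = 0.2912
  -3/13 × log₂(3/13) = 0.4882
H(X) = 0.7793 bits


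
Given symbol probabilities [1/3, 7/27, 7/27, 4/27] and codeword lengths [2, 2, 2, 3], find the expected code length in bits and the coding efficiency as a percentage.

Average length L = Σ p_i × l_i = 2.1481 bits
Entropy H = 1.9463 bits
Efficiency η = H/L × 100% = 90.60%


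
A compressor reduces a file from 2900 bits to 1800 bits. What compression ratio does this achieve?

Compression ratio = Original / Compressed
= 2900 / 1800 = 1.61:1


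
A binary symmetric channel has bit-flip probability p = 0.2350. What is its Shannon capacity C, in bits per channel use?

For BSC with error probability p:
C = 1 - H(p) where H(p) is binary entropy
H(0.2350) = -0.2350 × log₂(0.2350) - 0.7650 × log₂(0.7650)
H(p) = 0.7866
C = 1 - 0.7866 = 0.2134 bits/use


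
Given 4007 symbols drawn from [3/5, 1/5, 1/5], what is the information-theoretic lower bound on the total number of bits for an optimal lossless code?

Entropy H = 1.3710 bits/symbol
Minimum bits = H × n = 1.3710 × 4007
= 5493.40 bits


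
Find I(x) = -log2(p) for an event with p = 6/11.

Information content I(x) = -log₂(p(x))
I = -log₂(6/11) = -log₂(0.5455)
I = 0.8745 bits


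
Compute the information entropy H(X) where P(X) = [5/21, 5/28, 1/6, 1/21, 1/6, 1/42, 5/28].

H(X) = -Σ p(x) log₂ p(x)
  -5/21 × log₂(5/21) = 0.4929
  -5/28 × log₂(5/28) = 0.4438
  -1/6 × log₂(1/6) = 0.4308
  -1/21 × log₂(1/21) = 0.2092
  -1/6 × log₂(1/6) = 0.4308
  -1/42 × log₂(1/42) = 0.1284
  -5/28 × log₂(5/28) = 0.4438
H(X) = 2.5798 bits


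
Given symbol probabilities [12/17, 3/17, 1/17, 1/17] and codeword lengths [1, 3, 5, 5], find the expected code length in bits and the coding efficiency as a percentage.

Average length L = Σ p_i × l_i = 1.8235 bits
Entropy H = 1.2772 bits
Efficiency η = H/L × 100% = 70.04%


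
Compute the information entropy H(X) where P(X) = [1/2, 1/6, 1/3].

H(X) = -Σ p(x) log₂ p(x)
  -1/2 × log₂(1/2) = 0.5000
  -1/6 × log₂(1/6) = 0.4308
  -1/3 × log₂(1/3) = 0.5283
H(X) = 1.4591 bits


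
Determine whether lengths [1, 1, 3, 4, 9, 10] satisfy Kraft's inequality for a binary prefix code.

Kraft inequality: Σ 2^(-l_i) ≤ 1 for prefix-free code
Calculating: 2^(-1) + 2^(-1) + 2^(-3) + 2^(-4) + 2^(-9) + 2^(-10)
= 0.5 + 0.5 + 0.125 + 0.0625 + 0.001953125 + 0.0009765625
= 1.1904
Since 1.1904 > 1, prefix-free code does not exist


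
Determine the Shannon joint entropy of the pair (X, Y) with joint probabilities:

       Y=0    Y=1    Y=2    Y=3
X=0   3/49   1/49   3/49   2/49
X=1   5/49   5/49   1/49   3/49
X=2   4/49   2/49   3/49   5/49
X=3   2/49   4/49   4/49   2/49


H(X,Y) = -Σ p(x,y) log₂ p(x,y)
  p(0,0)=3/49: -0.0612 × log₂(0.0612) = 0.2467
  p(0,1)=1/49: -0.0204 × log₂(0.0204) = 0.1146
  p(0,2)=3/49: -0.0612 × log₂(0.0612) = 0.2467
  p(0,3)=2/49: -0.0408 × log₂(0.0408) = 0.1884
  p(1,0)=5/49: -0.1020 × log₂(0.1020) = 0.3360
  p(1,1)=5/49: -0.1020 × log₂(0.1020) = 0.3360
  p(1,2)=1/49: -0.0204 × log₂(0.0204) = 0.1146
  p(1,3)=3/49: -0.0612 × log₂(0.0612) = 0.2467
  p(2,0)=4/49: -0.0816 × log₂(0.0816) = 0.2951
  p(2,1)=2/49: -0.0408 × log₂(0.0408) = 0.1884
  p(2,2)=3/49: -0.0612 × log₂(0.0612) = 0.2467
  p(2,3)=5/49: -0.1020 × log₂(0.1020) = 0.3360
  p(3,0)=2/49: -0.0408 × log₂(0.0408) = 0.1884
  p(3,1)=4/49: -0.0816 × log₂(0.0816) = 0.2951
  p(3,2)=4/49: -0.0816 × log₂(0.0816) = 0.2951
  p(3,3)=2/49: -0.0408 × log₂(0.0408) = 0.1884
H(X,Y) = 3.8627 bits


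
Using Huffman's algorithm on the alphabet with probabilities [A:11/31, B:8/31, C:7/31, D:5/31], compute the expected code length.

Huffman tree construction:
Combine smallest probabilities repeatedly
Resulting codes:
  A: 11 (length 2)
  B: 10 (length 2)
  C: 01 (length 2)
  D: 00 (length 2)
Average length = Σ p(s) × length(s) = 2.0000 bits


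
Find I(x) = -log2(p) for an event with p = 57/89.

Information content I(x) = -log₂(p(x))
I = -log₂(57/89) = -log₂(0.6404)
I = 0.6428 bits


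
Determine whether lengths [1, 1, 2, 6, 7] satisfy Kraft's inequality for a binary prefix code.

Kraft inequality: Σ 2^(-l_i) ≤ 1 for prefix-free code
Calculating: 2^(-1) + 2^(-1) + 2^(-2) + 2^(-6) + 2^(-7)
= 0.5 + 0.5 + 0.25 + 0.015625 + 0.0078125
= 1.2734
Since 1.2734 > 1, prefix-free code does not exist


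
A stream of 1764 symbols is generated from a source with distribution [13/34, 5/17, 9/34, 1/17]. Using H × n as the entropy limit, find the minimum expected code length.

Entropy H = 1.7976 bits/symbol
Minimum bits = H × n = 1.7976 × 1764
= 3171.02 bits


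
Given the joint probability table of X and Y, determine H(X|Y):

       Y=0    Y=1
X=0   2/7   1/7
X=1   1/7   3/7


H(X|Y) = Σ_y p(y) H(X|Y=y)
  p(Y=0) = 3/7, H(X|Y=0) = 0.9183
  p(Y=1) = 4/7, H(X|Y=1) = 0.8113
H(X|Y) = 0.4286×0.9183 + 0.5714×0.8113 = 0.8571 bits


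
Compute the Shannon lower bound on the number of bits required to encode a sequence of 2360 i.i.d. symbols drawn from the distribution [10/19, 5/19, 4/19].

Entropy H = 1.4675 bits/symbol
Minimum bits = H × n = 1.4675 × 2360
= 3463.20 bits


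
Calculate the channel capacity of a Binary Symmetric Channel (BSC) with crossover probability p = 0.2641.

For BSC with error probability p:
C = 1 - H(p) where H(p) is binary entropy
H(0.2641) = -0.2641 × log₂(0.2641) - 0.7359 × log₂(0.7359)
H(p) = 0.8329
C = 1 - 0.8329 = 0.1671 bits/use


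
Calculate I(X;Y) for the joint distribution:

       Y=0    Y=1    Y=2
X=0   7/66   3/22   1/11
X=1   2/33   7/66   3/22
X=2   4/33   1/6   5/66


H(X) = 1.5810, H(Y) = 1.5666, H(X,Y) = 3.1120
I(X;Y) = H(X) + H(Y) - H(X,Y) = 0.0356 bits


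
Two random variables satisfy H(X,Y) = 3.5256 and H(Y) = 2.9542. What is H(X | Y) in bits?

Chain rule: H(X,Y) = H(X|Y) + H(Y)
H(X|Y) = H(X,Y) - H(Y) = 3.5256 - 2.9542 = 0.5714 bits


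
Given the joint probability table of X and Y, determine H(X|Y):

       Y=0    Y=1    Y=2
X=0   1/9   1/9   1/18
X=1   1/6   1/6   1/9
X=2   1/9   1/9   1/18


H(X|Y) = Σ_y p(y) H(X|Y=y)
  p(Y=0) = 7/18, H(X|Y=0) = 1.5567
  p(Y=1) = 7/18, H(X|Y=1) = 1.5567
  p(Y=2) = 2/9, H(X|Y=2) = 1.5000
H(X|Y) = 0.3889×1.5567 + 0.3889×1.5567 + 0.2222×1.5000 = 1.5441 bits


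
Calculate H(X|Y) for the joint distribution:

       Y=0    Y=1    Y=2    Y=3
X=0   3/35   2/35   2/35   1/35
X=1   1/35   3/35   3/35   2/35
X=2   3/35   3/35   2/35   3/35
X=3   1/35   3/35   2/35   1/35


H(X|Y) = Σ_y p(y) H(X|Y=y)
  p(Y=0) = 8/35, H(X|Y=0) = 1.8113
  p(Y=1) = 11/35, H(X|Y=1) = 1.9808
  p(Y=2) = 9/35, H(X|Y=2) = 1.9749
  p(Y=3) = 1/5, H(X|Y=3) = 1.8424
H(X|Y) = 0.2286×1.8113 + 0.3143×1.9808 + 0.2571×1.9749 + 0.2000×1.8424 = 1.9129 bits


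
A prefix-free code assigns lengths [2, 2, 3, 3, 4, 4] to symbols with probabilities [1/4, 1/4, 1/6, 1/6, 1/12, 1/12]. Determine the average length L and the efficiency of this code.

Average length L = Σ p_i × l_i = 2.6667 bits
Entropy H = 2.4591 bits
Efficiency η = H/L × 100% = 92.22%


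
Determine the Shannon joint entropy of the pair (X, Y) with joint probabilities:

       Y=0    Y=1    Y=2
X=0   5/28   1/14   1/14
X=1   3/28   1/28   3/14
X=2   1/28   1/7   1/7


H(X,Y) = -Σ p(x,y) log₂ p(x,y)
  p(0,0)=5/28: -0.1786 × log₂(0.1786) = 0.4438
  p(0,1)=1/14: -0.0714 × log₂(0.0714) = 0.2720
  p(0,2)=1/14: -0.0714 × log₂(0.0714) = 0.2720
  p(1,0)=3/28: -0.1071 × log₂(0.1071) = 0.3453
  p(1,1)=1/28: -0.0357 × log₂(0.0357) = 0.1717
  p(1,2)=3/14: -0.2143 × log₂(0.2143) = 0.4762
  p(2,0)=1/28: -0.0357 × log₂(0.0357) = 0.1717
  p(2,1)=1/7: -0.1429 × log₂(0.1429) = 0.4011
  p(2,2)=1/7: -0.1429 × log₂(0.1429) = 0.4011
H(X,Y) = 2.9547 bits


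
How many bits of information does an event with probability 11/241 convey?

Information content I(x) = -log₂(p(x))
I = -log₂(11/241) = -log₂(0.0456)
I = 4.4535 bits


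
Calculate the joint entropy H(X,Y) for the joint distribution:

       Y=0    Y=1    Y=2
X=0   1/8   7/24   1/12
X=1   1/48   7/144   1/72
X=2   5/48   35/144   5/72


H(X,Y) = -Σ p(x,y) log₂ p(x,y)
  p(0,0)=1/8: -0.1250 × log₂(0.1250) = 0.3750
  p(0,1)=7/24: -0.2917 × log₂(0.2917) = 0.5185
  p(0,2)=1/12: -0.0833 × log₂(0.0833) = 0.2987
  p(1,0)=1/48: -0.0208 × log₂(0.0208) = 0.1164
  p(1,1)=7/144: -0.0486 × log₂(0.0486) = 0.2121
  p(1,2)=1/72: -0.0139 × log₂(0.0139) = 0.0857
  p(2,0)=5/48: -0.1042 × log₂(0.1042) = 0.3399
  p(2,1)=35/144: -0.2431 × log₂(0.2431) = 0.4960
  p(2,2)=5/72: -0.0694 × log₂(0.0694) = 0.2672
H(X,Y) = 2.7094 bits


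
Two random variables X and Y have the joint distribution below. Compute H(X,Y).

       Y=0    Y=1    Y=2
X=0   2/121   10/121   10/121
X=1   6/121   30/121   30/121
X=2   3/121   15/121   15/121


H(X,Y) = -Σ p(x,y) log₂ p(x,y)
  p(0,0)=2/121: -0.0165 × log₂(0.0165) = 0.0978
  p(0,1)=10/121: -0.0826 × log₂(0.0826) = 0.2973
  p(0,2)=10/121: -0.0826 × log₂(0.0826) = 0.2973
  p(1,0)=6/121: -0.0496 × log₂(0.0496) = 0.2149
  p(1,1)=30/121: -0.2479 × log₂(0.2479) = 0.4988
  p(1,2)=30/121: -0.2479 × log₂(0.2479) = 0.4988
  p(2,0)=3/121: -0.0248 × log₂(0.0248) = 0.1322
  p(2,1)=15/121: -0.1240 × log₂(0.1240) = 0.3734
  p(2,2)=15/121: -0.1240 × log₂(0.1240) = 0.3734
H(X,Y) = 2.7840 bits


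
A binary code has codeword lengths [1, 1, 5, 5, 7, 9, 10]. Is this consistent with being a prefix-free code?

Kraft inequality: Σ 2^(-l_i) ≤ 1 for prefix-free code
Calculating: 2^(-1) + 2^(-1) + 2^(-5) + 2^(-5) + 2^(-7) + 2^(-9) + 2^(-10)
= 0.5 + 0.5 + 0.03125 + 0.03125 + 0.0078125 + 0.001953125 + 0.0009765625
= 1.0732
Since 1.0732 > 1, prefix-free code does not exist


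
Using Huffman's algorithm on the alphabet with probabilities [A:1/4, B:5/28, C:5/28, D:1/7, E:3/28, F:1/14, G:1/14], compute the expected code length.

Huffman tree construction:
Combine smallest probabilities repeatedly
Resulting codes:
  A: 01 (length 2)
  B: 111 (length 3)
  C: 00 (length 2)
  D: 101 (length 3)
  E: 100 (length 3)
  F: 1100 (length 4)
  G: 1101 (length 4)
Average length = Σ p(s) × length(s) = 2.7143 bits


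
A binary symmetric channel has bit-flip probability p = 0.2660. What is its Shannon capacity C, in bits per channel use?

For BSC with error probability p:
C = 1 - H(p) where H(p) is binary entropy
H(0.2660) = -0.2660 × log₂(0.2660) - 0.7340 × log₂(0.7340)
H(p) = 0.8357
C = 1 - 0.8357 = 0.1643 bits/use


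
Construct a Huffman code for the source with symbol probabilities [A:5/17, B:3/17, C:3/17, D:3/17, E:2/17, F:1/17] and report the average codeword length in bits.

Huffman tree construction:
Combine smallest probabilities repeatedly
Resulting codes:
  A: 10 (length 2)
  B: 110 (length 3)
  C: 111 (length 3)
  D: 00 (length 2)
  E: 011 (length 3)
  F: 010 (length 3)
Average length = Σ p(s) × length(s) = 2.5294 bits


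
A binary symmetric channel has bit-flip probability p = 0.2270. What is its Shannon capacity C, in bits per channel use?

For BSC with error probability p:
C = 1 - H(p) where H(p) is binary entropy
H(0.2270) = -0.2270 × log₂(0.2270) - 0.7730 × log₂(0.7730)
H(p) = 0.7727
C = 1 - 0.7727 = 0.2273 bits/use


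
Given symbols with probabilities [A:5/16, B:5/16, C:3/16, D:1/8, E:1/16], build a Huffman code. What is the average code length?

Huffman tree construction:
Combine smallest probabilities repeatedly
Resulting codes:
  A: 10 (length 2)
  B: 11 (length 2)
  C: 00 (length 2)
  D: 011 (length 3)
  E: 010 (length 3)
Average length = Σ p(s) × length(s) = 2.1875 bits


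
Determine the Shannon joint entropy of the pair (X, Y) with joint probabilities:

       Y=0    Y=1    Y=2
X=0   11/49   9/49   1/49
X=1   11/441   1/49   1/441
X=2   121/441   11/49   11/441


H(X,Y) = -Σ p(x,y) log₂ p(x,y)
  p(0,0)=11/49: -0.2245 × log₂(0.2245) = 0.4838
  p(0,1)=9/49: -0.1837 × log₂(0.1837) = 0.4490
  p(0,2)=1/49: -0.0204 × log₂(0.0204) = 0.1146
  p(1,0)=11/441: -0.0249 × log₂(0.0249) = 0.1328
  p(1,1)=1/49: -0.0204 × log₂(0.0204) = 0.1146
  p(1,2)=1/441: -0.0023 × log₂(0.0023) = 0.0199
  p(2,0)=121/441: -0.2744 × log₂(0.2744) = 0.5119
  p(2,1)=11/49: -0.2245 × log₂(0.2245) = 0.4838
  p(2,2)=11/441: -0.0249 × log₂(0.0249) = 0.1328
H(X,Y) = 2.4434 bits


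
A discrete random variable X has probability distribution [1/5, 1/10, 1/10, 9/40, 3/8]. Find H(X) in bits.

H(X) = -Σ p(x) log₂ p(x)
  -1/5 × log₂(1/5) = 0.4644
  -1/10 × log₂(1/10) = 0.3322
  -1/10 × log₂(1/10) = 0.3322
  -9/40 × log₂(9/40) = 0.4842
  -3/8 × log₂(3/8) = 0.5306
H(X) = 2.1436 bits


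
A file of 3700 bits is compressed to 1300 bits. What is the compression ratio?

Compression ratio = Original / Compressed
= 3700 / 1300 = 2.85:1


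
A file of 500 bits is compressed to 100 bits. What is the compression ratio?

Compression ratio = Original / Compressed
= 500 / 100 = 5.00:1


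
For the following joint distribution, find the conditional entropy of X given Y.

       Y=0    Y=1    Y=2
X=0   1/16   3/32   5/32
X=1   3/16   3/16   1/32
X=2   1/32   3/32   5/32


H(X|Y) = Σ_y p(y) H(X|Y=y)
  p(Y=0) = 9/32, H(X|Y=0) = 1.2244
  p(Y=1) = 3/8, H(X|Y=1) = 1.5000
  p(Y=2) = 11/32, H(X|Y=2) = 1.3486
H(X|Y) = 0.2812×1.2244 + 0.3750×1.5000 + 0.3438×1.3486 = 1.3704 bits


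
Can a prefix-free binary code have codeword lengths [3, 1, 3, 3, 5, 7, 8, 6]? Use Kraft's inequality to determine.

Kraft inequality: Σ 2^(-l_i) ≤ 1 for prefix-free code
Calculating: 2^(-3) + 2^(-1) + 2^(-3) + 2^(-3) + 2^(-5) + 2^(-7) + 2^(-8) + 2^(-6)
= 0.125 + 0.5 + 0.125 + 0.125 + 0.03125 + 0.0078125 + 0.00390625 + 0.015625
= 0.9336
Since 0.9336 ≤ 1, prefix-free code exists


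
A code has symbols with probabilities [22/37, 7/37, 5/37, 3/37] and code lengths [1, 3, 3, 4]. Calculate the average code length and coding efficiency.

Average length L = Σ p_i × l_i = 1.8919 bits
Entropy H = 1.5845 bits
Efficiency η = H/L × 100% = 83.75%


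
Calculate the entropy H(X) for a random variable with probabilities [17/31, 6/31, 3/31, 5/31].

H(X) = -Σ p(x) log₂ p(x)
  -17/31 × log₂(17/31) = 0.4753
  -6/31 × log₂(6/31) = 0.4586
  -3/31 × log₂(3/31) = 0.3261
  -5/31 × log₂(5/31) = 0.4246
H(X) = 1.6845 bits


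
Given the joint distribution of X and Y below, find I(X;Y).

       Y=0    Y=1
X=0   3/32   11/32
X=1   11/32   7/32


H(X) = 0.9887, H(Y) = 0.9887, H(X,Y) = 1.8589
I(X;Y) = H(X) + H(Y) - H(X,Y) = 0.1185 bits


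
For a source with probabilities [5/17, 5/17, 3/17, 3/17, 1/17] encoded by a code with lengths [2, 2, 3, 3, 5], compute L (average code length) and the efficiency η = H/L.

Average length L = Σ p_i × l_i = 2.5294 bits
Entropy H = 2.1622 bits
Efficiency η = H/L × 100% = 85.48%


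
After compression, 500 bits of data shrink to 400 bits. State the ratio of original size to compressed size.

Compression ratio = Original / Compressed
= 500 / 400 = 1.25:1


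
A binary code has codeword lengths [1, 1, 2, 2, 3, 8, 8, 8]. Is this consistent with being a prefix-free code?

Kraft inequality: Σ 2^(-l_i) ≤ 1 for prefix-free code
Calculating: 2^(-1) + 2^(-1) + 2^(-2) + 2^(-2) + 2^(-3) + 2^(-8) + 2^(-8) + 2^(-8)
= 0.5 + 0.5 + 0.25 + 0.25 + 0.125 + 0.00390625 + 0.00390625 + 0.00390625
= 1.6367
Since 1.6367 > 1, prefix-free code does not exist


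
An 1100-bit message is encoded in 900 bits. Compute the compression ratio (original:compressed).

Compression ratio = Original / Compressed
= 1100 / 900 = 1.22:1


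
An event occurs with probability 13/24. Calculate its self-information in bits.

Information content I(x) = -log₂(p(x))
I = -log₂(13/24) = -log₂(0.5417)
I = 0.8845 bits


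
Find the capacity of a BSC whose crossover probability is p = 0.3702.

For BSC with error probability p:
C = 1 - H(p) where H(p) is binary entropy
H(0.3702) = -0.3702 × log₂(0.3702) - 0.6298 × log₂(0.6298)
H(p) = 0.9508
C = 1 - 0.9508 = 0.0492 bits/use


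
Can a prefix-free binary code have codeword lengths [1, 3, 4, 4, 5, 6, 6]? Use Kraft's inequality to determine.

Kraft inequality: Σ 2^(-l_i) ≤ 1 for prefix-free code
Calculating: 2^(-1) + 2^(-3) + 2^(-4) + 2^(-4) + 2^(-5) + 2^(-6) + 2^(-6)
= 0.5 + 0.125 + 0.0625 + 0.0625 + 0.03125 + 0.015625 + 0.015625
= 0.8125
Since 0.8125 ≤ 1, prefix-free code exists


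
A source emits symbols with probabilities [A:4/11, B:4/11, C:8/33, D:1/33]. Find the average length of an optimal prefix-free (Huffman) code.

Huffman tree construction:
Combine smallest probabilities repeatedly
Resulting codes:
  A: 11 (length 2)
  B: 0 (length 1)
  C: 101 (length 3)
  D: 100 (length 3)
Average length = Σ p(s) × length(s) = 1.9091 bits


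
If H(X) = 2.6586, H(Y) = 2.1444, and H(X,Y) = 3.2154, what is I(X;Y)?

I(X;Y) = H(X) + H(Y) - H(X,Y)
I(X;Y) = 2.6586 + 2.1444 - 3.2154 = 1.5876 bits


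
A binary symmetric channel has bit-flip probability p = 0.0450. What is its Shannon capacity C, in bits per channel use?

For BSC with error probability p:
C = 1 - H(p) where H(p) is binary entropy
H(0.0450) = -0.0450 × log₂(0.0450) - 0.9550 × log₂(0.9550)
H(p) = 0.2648
C = 1 - 0.2648 = 0.7352 bits/use


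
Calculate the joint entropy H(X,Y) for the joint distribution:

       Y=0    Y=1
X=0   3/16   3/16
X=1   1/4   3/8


H(X,Y) = -Σ p(x,y) log₂ p(x,y)
  p(0,0)=3/16: -0.1875 × log₂(0.1875) = 0.4528
  p(0,1)=3/16: -0.1875 × log₂(0.1875) = 0.4528
  p(1,0)=1/4: -0.2500 × log₂(0.2500) = 0.5000
  p(1,1)=3/8: -0.3750 × log₂(0.3750) = 0.5306
H(X,Y) = 1.9363 bits


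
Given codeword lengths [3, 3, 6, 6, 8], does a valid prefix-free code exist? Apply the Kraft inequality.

Kraft inequality: Σ 2^(-l_i) ≤ 1 for prefix-free code
Calculating: 2^(-3) + 2^(-3) + 2^(-6) + 2^(-6) + 2^(-8)
= 0.125 + 0.125 + 0.015625 + 0.015625 + 0.00390625
= 0.2852
Since 0.2852 ≤ 1, prefix-free code exists


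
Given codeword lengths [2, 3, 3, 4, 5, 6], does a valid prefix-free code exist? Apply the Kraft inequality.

Kraft inequality: Σ 2^(-l_i) ≤ 1 for prefix-free code
Calculating: 2^(-2) + 2^(-3) + 2^(-3) + 2^(-4) + 2^(-5) + 2^(-6)
= 0.25 + 0.125 + 0.125 + 0.0625 + 0.03125 + 0.015625
= 0.6094
Since 0.6094 ≤ 1, prefix-free code exists


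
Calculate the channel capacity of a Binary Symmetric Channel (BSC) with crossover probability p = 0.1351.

For BSC with error probability p:
C = 1 - H(p) where H(p) is binary entropy
H(0.1351) = -0.1351 × log₂(0.1351) - 0.8649 × log₂(0.8649)
H(p) = 0.5713
C = 1 - 0.5713 = 0.4287 bits/use


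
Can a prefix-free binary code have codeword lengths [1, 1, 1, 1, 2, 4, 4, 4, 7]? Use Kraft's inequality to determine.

Kraft inequality: Σ 2^(-l_i) ≤ 1 for prefix-free code
Calculating: 2^(-1) + 2^(-1) + 2^(-1) + 2^(-1) + 2^(-2) + 2^(-4) + 2^(-4) + 2^(-4) + 2^(-7)
= 0.5 + 0.5 + 0.5 + 0.5 + 0.25 + 0.0625 + 0.0625 + 0.0625 + 0.0078125
= 2.4453
Since 2.4453 > 1, prefix-free code does not exist


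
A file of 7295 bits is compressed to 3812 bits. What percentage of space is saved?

Space savings = (1 - Compressed/Original) × 100%
= (1 - 3812/7295) × 100%
= 47.75%


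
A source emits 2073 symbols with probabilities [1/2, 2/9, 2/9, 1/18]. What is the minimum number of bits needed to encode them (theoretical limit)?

Entropy H = 1.6961 bits/symbol
Minimum bits = H × n = 1.6961 × 2073
= 3515.96 bits


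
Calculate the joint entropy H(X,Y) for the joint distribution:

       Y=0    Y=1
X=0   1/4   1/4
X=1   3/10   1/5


H(X,Y) = -Σ p(x,y) log₂ p(x,y)
  p(0,0)=1/4: -0.2500 × log₂(0.2500) = 0.5000
  p(0,1)=1/4: -0.2500 × log₂(0.2500) = 0.5000
  p(1,0)=3/10: -0.3000 × log₂(0.3000) = 0.5211
  p(1,1)=1/5: -0.2000 × log₂(0.2000) = 0.4644
H(X,Y) = 1.9855 bits


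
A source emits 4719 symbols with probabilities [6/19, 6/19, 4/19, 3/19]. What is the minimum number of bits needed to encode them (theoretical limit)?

Entropy H = 1.9440 bits/symbol
Minimum bits = H × n = 1.9440 × 4719
= 9173.78 bits


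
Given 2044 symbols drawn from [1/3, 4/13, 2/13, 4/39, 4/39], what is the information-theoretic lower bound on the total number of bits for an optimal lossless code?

Entropy H = 2.1409 bits/symbol
Minimum bits = H × n = 2.1409 × 2044
= 4376.03 bits


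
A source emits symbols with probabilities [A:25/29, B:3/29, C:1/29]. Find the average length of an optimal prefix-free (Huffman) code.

Huffman tree construction:
Combine smallest probabilities repeatedly
Resulting codes:
  A: 1 (length 1)
  B: 01 (length 2)
  C: 00 (length 2)
Average length = Σ p(s) × length(s) = 1.1379 bits


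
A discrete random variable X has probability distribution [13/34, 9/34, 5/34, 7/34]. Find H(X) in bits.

H(X) = -Σ p(x) log₂ p(x)
  -13/34 × log₂(13/34) = 0.5303
  -9/34 × log₂(9/34) = 0.5076
  -5/34 × log₂(5/34) = 0.4067
  -7/34 × log₂(7/34) = 0.4694
H(X) = 1.9140 bits


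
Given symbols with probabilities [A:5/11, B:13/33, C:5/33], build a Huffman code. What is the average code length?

Huffman tree construction:
Combine smallest probabilities repeatedly
Resulting codes:
  A: 0 (length 1)
  B: 11 (length 2)
  C: 10 (length 2)
Average length = Σ p(s) × length(s) = 1.5455 bits


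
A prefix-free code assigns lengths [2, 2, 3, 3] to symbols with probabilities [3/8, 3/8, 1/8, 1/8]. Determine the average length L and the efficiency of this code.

Average length L = Σ p_i × l_i = 2.2500 bits
Entropy H = 1.8113 bits
Efficiency η = H/L × 100% = 80.50%


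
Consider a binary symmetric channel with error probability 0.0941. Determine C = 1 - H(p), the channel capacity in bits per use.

For BSC with error probability p:
C = 1 - H(p) where H(p) is binary entropy
H(0.0941) = -0.0941 × log₂(0.0941) - 0.9059 × log₂(0.9059)
H(p) = 0.4500
C = 1 - 0.4500 = 0.5500 bits/use


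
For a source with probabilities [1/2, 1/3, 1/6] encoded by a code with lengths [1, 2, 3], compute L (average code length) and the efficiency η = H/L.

Average length L = Σ p_i × l_i = 1.6667 bits
Entropy H = 1.4591 bits
Efficiency η = H/L × 100% = 87.55%


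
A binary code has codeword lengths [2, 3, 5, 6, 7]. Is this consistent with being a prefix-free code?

Kraft inequality: Σ 2^(-l_i) ≤ 1 for prefix-free code
Calculating: 2^(-2) + 2^(-3) + 2^(-5) + 2^(-6) + 2^(-7)
= 0.25 + 0.125 + 0.03125 + 0.015625 + 0.0078125
= 0.4297
Since 0.4297 ≤ 1, prefix-free code exists


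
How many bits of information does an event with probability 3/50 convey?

Information content I(x) = -log₂(p(x))
I = -log₂(3/50) = -log₂(0.0600)
I = 4.0589 bits


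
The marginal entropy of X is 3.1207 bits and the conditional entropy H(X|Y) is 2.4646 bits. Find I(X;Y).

I(X;Y) = H(X) - H(X|Y)
I(X;Y) = 3.1207 - 2.4646 = 0.6561 bits


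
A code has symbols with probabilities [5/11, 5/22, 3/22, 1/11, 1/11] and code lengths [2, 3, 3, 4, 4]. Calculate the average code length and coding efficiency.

Average length L = Σ p_i × l_i = 2.7273 bits
Entropy H = 2.0238 bits
Efficiency η = H/L × 100% = 74.21%


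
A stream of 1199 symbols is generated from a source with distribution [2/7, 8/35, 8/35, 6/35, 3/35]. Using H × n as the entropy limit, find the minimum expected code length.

Entropy H = 2.2297 bits/symbol
Minimum bits = H × n = 2.2297 × 1199
= 2673.46 bits


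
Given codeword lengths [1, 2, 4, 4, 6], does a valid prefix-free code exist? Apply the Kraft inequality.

Kraft inequality: Σ 2^(-l_i) ≤ 1 for prefix-free code
Calculating: 2^(-1) + 2^(-2) + 2^(-4) + 2^(-4) + 2^(-6)
= 0.5 + 0.25 + 0.0625 + 0.0625 + 0.015625
= 0.8906
Since 0.8906 ≤ 1, prefix-free code exists


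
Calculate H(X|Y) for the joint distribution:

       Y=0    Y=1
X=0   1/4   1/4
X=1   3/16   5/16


H(X|Y) = Σ_y p(y) H(X|Y=y)
  p(Y=0) = 7/16, H(X|Y=0) = 0.9852
  p(Y=1) = 9/16, H(X|Y=1) = 0.9911
H(X|Y) = 0.4375×0.9852 + 0.5625×0.9911 = 0.9885 bits


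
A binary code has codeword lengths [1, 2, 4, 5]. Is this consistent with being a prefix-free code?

Kraft inequality: Σ 2^(-l_i) ≤ 1 for prefix-free code
Calculating: 2^(-1) + 2^(-2) + 2^(-4) + 2^(-5)
= 0.5 + 0.25 + 0.0625 + 0.03125
= 0.8438
Since 0.8438 ≤ 1, prefix-free code exists


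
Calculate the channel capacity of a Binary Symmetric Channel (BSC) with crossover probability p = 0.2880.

For BSC with error probability p:
C = 1 - H(p) where H(p) is binary entropy
H(0.2880) = -0.2880 × log₂(0.2880) - 0.7120 × log₂(0.7120)
H(p) = 0.8661
C = 1 - 0.8661 = 0.1339 bits/use


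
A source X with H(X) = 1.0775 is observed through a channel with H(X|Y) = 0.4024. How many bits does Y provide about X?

I(X;Y) = H(X) - H(X|Y)
I(X;Y) = 1.0775 - 0.4024 = 0.6751 bits


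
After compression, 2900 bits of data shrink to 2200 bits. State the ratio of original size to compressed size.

Compression ratio = Original / Compressed
= 2900 / 2200 = 1.32:1


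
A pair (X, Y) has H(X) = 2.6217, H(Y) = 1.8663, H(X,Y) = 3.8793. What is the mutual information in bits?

I(X;Y) = H(X) + H(Y) - H(X,Y)
I(X;Y) = 2.6217 + 1.8663 - 3.8793 = 0.6087 bits


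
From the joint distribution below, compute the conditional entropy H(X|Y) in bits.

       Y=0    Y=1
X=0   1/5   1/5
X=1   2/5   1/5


H(X|Y) = Σ_y p(y) H(X|Y=y)
  p(Y=0) = 3/5, H(X|Y=0) = 0.9183
  p(Y=1) = 2/5, H(X|Y=1) = 1.0000
H(X|Y) = 0.6000×0.9183 + 0.4000×1.0000 = 0.9510 bits


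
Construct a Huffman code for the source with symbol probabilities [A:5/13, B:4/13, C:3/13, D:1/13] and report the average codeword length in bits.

Huffman tree construction:
Combine smallest probabilities repeatedly
Resulting codes:
  A: 0 (length 1)
  B: 10 (length 2)
  C: 111 (length 3)
  D: 110 (length 3)
Average length = Σ p(s) × length(s) = 1.9231 bits


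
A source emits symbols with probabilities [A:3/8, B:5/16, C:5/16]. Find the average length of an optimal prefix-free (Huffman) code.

Huffman tree construction:
Combine smallest probabilities repeatedly
Resulting codes:
  A: 0 (length 1)
  B: 10 (length 2)
  C: 11 (length 2)
Average length = Σ p(s) × length(s) = 1.6250 bits


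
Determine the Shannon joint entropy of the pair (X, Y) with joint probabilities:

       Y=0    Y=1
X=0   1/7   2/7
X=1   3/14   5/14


H(X,Y) = -Σ p(x,y) log₂ p(x,y)
  p(0,0)=1/7: -0.1429 × log₂(0.1429) = 0.4011
  p(0,1)=2/7: -0.2857 × log₂(0.2857) = 0.5164
  p(1,0)=3/14: -0.2143 × log₂(0.2143) = 0.4762
  p(1,1)=5/14: -0.3571 × log₂(0.3571) = 0.5305
H(X,Y) = 1.9242 bits


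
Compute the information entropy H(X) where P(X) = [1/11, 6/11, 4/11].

H(X) = -Σ p(x) log₂ p(x)
  -1/11 × log₂(1/11) = 0.3145
  -6/11 × log₂(6/11) = 0.4770
  -4/11 × log₂(4/11) = 0.5307
H(X) = 1.3222 bits


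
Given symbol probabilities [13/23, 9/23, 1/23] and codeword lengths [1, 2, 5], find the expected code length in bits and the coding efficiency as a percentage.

Average length L = Σ p_i × l_i = 1.5652 bits
Entropy H = 1.1916 bits
Efficiency η = H/L × 100% = 76.13%


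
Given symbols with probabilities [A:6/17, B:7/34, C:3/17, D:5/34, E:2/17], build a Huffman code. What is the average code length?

Huffman tree construction:
Combine smallest probabilities repeatedly
Resulting codes:
  A: 11 (length 2)
  B: 01 (length 2)
  C: 00 (length 2)
  D: 101 (length 3)
  E: 100 (length 3)
Average length = Σ p(s) × length(s) = 2.2647 bits


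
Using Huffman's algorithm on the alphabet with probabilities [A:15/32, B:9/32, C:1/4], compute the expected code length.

Huffman tree construction:
Combine smallest probabilities repeatedly
Resulting codes:
  A: 0 (length 1)
  B: 11 (length 2)
  C: 10 (length 2)
Average length = Σ p(s) × length(s) = 1.5312 bits


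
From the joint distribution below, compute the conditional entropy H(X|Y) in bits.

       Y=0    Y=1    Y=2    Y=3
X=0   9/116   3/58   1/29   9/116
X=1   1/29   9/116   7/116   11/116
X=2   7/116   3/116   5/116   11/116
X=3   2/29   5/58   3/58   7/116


H(X|Y) = Σ_y p(y) H(X|Y=y)
  p(Y=0) = 7/29, H(X|Y=0) = 1.9438
  p(Y=1) = 7/29, H(X|Y=1) = 1.8783
  p(Y=2) = 11/58, H(X|Y=2) = 1.9698
  p(Y=3) = 19/58, H(X|Y=3) = 1.9772
H(X|Y) = 0.2414×1.9438 + 0.2414×1.8783 + 0.1897×1.9698 + 0.3276×1.9772 = 1.9439 bits


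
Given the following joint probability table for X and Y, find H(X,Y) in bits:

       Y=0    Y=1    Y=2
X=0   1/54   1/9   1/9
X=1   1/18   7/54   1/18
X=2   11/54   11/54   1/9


H(X,Y) = -Σ p(x,y) log₂ p(x,y)
  p(0,0)=1/54: -0.0185 × log₂(0.0185) = 0.1066
  p(0,1)=1/9: -0.1111 × log₂(0.1111) = 0.3522
  p(0,2)=1/9: -0.1111 × log₂(0.1111) = 0.3522
  p(1,0)=1/18: -0.0556 × log₂(0.0556) = 0.2317
  p(1,1)=7/54: -0.1296 × log₂(0.1296) = 0.3821
  p(1,2)=1/18: -0.0556 × log₂(0.0556) = 0.2317
  p(2,0)=11/54: -0.2037 × log₂(0.2037) = 0.4676
  p(2,1)=11/54: -0.2037 × log₂(0.2037) = 0.4676
  p(2,2)=1/9: -0.1111 × log₂(0.1111) = 0.3522
H(X,Y) = 2.9438 bits


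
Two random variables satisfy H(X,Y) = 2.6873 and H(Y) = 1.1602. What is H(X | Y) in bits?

Chain rule: H(X,Y) = H(X|Y) + H(Y)
H(X|Y) = H(X,Y) - H(Y) = 2.6873 - 1.1602 = 1.5271 bits


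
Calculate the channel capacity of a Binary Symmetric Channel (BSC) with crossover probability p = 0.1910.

For BSC with error probability p:
C = 1 - H(p) where H(p) is binary entropy
H(0.1910) = -0.1910 × log₂(0.1910) - 0.8090 × log₂(0.8090)
H(p) = 0.7036
C = 1 - 0.7036 = 0.2964 bits/use


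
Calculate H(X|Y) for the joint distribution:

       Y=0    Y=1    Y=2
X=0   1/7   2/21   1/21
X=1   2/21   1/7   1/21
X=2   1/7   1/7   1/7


H(X|Y) = Σ_y p(y) H(X|Y=y)
  p(Y=0) = 8/21, H(X|Y=0) = 1.5613
  p(Y=1) = 8/21, H(X|Y=1) = 1.5613
  p(Y=2) = 5/21, H(X|Y=2) = 1.3710
H(X|Y) = 0.3810×1.5613 + 0.3810×1.5613 + 0.2381×1.3710 = 1.5160 bits


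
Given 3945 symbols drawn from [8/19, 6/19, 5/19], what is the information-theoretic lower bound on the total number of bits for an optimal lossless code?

Entropy H = 1.5574 bits/symbol
Minimum bits = H × n = 1.5574 × 3945
= 6144.07 bits


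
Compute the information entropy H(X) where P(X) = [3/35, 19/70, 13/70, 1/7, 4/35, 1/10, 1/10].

H(X) = -Σ p(x) log₂ p(x)
  -3/35 × log₂(3/35) = 0.3038
  -19/70 × log₂(19/70) = 0.5107
  -13/70 × log₂(13/70) = 0.4511
  -1/7 × log₂(1/7) = 0.4011
  -4/35 × log₂(4/35) = 0.3576
  -1/10 × log₂(1/10) = 0.3322
  -1/10 × log₂(1/10) = 0.3322
H(X) = 2.6886 bits


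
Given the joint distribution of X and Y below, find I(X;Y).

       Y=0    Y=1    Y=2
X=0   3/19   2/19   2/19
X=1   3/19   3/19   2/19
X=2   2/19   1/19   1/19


H(X) = 1.5294, H(Y) = 1.5574, H(X,Y) = 3.0761
I(X;Y) = H(X) + H(Y) - H(X,Y) = 0.0108 bits


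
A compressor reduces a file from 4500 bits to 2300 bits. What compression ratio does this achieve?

Compression ratio = Original / Compressed
= 4500 / 2300 = 1.96:1


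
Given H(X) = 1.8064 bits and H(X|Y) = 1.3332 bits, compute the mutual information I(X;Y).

I(X;Y) = H(X) - H(X|Y)
I(X;Y) = 1.8064 - 1.3332 = 0.4732 bits


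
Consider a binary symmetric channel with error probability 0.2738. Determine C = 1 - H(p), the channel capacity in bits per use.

For BSC with error probability p:
C = 1 - H(p) where H(p) is binary entropy
H(0.2738) = -0.2738 × log₂(0.2738) - 0.7262 × log₂(0.7262)
H(p) = 0.8469
C = 1 - 0.8469 = 0.1531 bits/use


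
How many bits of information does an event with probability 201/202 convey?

Information content I(x) = -log₂(p(x))
I = -log₂(201/202) = -log₂(0.9950)
I = 0.0072 bits


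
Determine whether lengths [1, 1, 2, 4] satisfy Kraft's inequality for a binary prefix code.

Kraft inequality: Σ 2^(-l_i) ≤ 1 for prefix-free code
Calculating: 2^(-1) + 2^(-1) + 2^(-2) + 2^(-4)
= 0.5 + 0.5 + 0.25 + 0.0625
= 1.3125
Since 1.3125 > 1, prefix-free code does not exist


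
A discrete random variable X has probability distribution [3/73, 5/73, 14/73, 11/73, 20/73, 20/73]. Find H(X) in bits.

H(X) = -Σ p(x) log₂ p(x)
  -3/73 × log₂(3/73) = 0.1892
  -5/73 × log₂(5/73) = 0.2649
  -14/73 × log₂(14/73) = 0.4569
  -11/73 × log₂(11/73) = 0.4114
  -20/73 × log₂(20/73) = 0.5118
  -20/73 × log₂(20/73) = 0.5118
H(X) = 2.3460 bits


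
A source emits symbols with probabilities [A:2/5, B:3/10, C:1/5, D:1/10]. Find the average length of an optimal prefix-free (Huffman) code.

Huffman tree construction:
Combine smallest probabilities repeatedly
Resulting codes:
  A: 0 (length 1)
  B: 10 (length 2)
  C: 111 (length 3)
  D: 110 (length 3)
Average length = Σ p(s) × length(s) = 1.9000 bits


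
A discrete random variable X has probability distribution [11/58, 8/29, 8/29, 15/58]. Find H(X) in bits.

H(X) = -Σ p(x) log₂ p(x)
  -11/58 × log₂(11/58) = 0.4549
  -8/29 × log₂(8/29) = 0.5125
  -8/29 × log₂(8/29) = 0.5125
  -15/58 × log₂(15/58) = 0.5046
H(X) = 1.9846 bits


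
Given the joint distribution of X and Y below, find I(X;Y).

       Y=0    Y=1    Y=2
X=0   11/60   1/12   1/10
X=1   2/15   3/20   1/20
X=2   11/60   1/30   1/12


H(X) = 1.5801, H(Y) = 1.4984, H(X,Y) = 3.0049
I(X;Y) = H(X) + H(Y) - H(X,Y) = 0.0737 bits


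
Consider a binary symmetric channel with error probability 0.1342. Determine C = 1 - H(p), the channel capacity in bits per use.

For BSC with error probability p:
C = 1 - H(p) where H(p) is binary entropy
H(0.1342) = -0.1342 × log₂(0.1342) - 0.8658 × log₂(0.8658)
H(p) = 0.5688
C = 1 - 0.5688 = 0.4312 bits/use


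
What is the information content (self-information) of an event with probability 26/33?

Information content I(x) = -log₂(p(x))
I = -log₂(26/33) = -log₂(0.7879)
I = 0.3440 bits


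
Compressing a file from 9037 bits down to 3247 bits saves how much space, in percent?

Space savings = (1 - Compressed/Original) × 100%
= (1 - 3247/9037) × 100%
= 64.07%


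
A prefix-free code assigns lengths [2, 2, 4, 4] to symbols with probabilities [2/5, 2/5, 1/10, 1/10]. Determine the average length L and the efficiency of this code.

Average length L = Σ p_i × l_i = 2.4000 bits
Entropy H = 1.7219 bits
Efficiency η = H/L × 100% = 71.75%


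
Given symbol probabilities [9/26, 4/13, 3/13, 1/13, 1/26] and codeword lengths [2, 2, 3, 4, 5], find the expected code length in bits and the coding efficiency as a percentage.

Average length L = Σ p_i × l_i = 2.5000 bits
Entropy H = 2.0066 bits
Efficiency η = H/L × 100% = 80.27%


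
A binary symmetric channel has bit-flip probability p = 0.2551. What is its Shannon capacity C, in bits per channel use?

For BSC with error probability p:
C = 1 - H(p) where H(p) is binary entropy
H(0.2551) = -0.2551 × log₂(0.2551) - 0.7449 × log₂(0.7449)
H(p) = 0.8193
C = 1 - 0.8193 = 0.1807 bits/use
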